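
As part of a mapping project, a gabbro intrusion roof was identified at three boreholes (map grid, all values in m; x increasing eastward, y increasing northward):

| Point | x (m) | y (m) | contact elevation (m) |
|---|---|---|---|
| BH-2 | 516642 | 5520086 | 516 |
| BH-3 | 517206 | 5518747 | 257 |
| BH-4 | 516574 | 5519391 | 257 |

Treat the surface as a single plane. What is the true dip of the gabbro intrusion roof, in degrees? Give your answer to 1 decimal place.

Two edge vectors: BH-2→BH-3 = (564, -1339, -259), BH-2→BH-4 = (-68, -695, -259).
Normal n = (BH-2→BH-3) × (BH-2→BH-4) = (166796, 163688, -483032).
So ∂z/∂x = −n_x/n_z = 0.34531 and ∂z/∂y = −n_y/n_z = 0.33888.
Gradient magnitude |∇z| = √(a² + b²) = √(0.11924 + 0.11484) = 0.48381.
True dip = arctan(0.48381) = 25.8°, dipping toward SW (azimuth ≈ 226°).

25.8°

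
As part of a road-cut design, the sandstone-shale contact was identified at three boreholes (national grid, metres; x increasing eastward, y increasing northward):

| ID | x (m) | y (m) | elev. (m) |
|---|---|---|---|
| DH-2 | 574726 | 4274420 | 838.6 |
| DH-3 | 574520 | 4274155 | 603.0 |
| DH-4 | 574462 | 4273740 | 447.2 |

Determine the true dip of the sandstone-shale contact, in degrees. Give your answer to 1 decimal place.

Two edge vectors: DH-2→DH-3 = (-206, -265, -235.6), DH-2→DH-4 = (-264, -680, -391.4).
Normal n = (DH-2→DH-3) × (DH-2→DH-4) = (-56487, -18430, 70120).
So ∂z/∂x = −n_x/n_z = 0.80558 and ∂z/∂y = −n_y/n_z = 0.26284.
Gradient magnitude |∇z| = √(a² + b²) = √(0.64895 + 0.06908) = 0.84737.
True dip = arctan(0.84737) = 40.3°, dipping toward WSW (azimuth ≈ 252°).

40.3°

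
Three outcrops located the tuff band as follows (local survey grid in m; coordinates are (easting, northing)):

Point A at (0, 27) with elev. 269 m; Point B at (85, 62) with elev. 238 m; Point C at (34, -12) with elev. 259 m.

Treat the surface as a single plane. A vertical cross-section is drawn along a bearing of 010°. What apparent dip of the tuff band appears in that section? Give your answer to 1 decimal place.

6.0°

Let the plane be z = a·E + b·N + c.
Point B−Point A: 85a + 35b = −31;  Point C−Point A: 34a − 39b = −10.
Solving gives a = −0.34606, b = −0.04528.
Unit vector along 010° is (sin 10°, cos 10°) = (0.1736, 0.9848).
Slope in that direction = a·(0.1736) + b·(0.9848) = −0.10469.
Apparent dip = arctan|0.10469| = 6.0° (true dip is 19.2°, so apparent ≤ true as expected).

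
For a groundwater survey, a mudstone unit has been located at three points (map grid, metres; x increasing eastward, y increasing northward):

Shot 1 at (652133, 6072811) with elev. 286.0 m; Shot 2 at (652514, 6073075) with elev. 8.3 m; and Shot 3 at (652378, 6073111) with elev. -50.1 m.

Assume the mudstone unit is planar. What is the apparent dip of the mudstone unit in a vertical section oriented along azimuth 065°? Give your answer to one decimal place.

Let the plane be z = a·x + b·y + c.
Shot 2−Shot 1: 381a + 264b = −277.7;  Shot 3−Shot 1: 245a + 300b = −336.1.
Solving gives a = 0.10924, b = −1.20954.
Unit vector along 065° is (sin 65°, cos 65°) = (0.9063, 0.4226).
Slope in that direction = a·(0.9063) + b·(0.4226) = −0.41217.
Apparent dip = arctan|0.41217| = 22.4° (true dip is 50.5°, so apparent ≤ true as expected).

22.4°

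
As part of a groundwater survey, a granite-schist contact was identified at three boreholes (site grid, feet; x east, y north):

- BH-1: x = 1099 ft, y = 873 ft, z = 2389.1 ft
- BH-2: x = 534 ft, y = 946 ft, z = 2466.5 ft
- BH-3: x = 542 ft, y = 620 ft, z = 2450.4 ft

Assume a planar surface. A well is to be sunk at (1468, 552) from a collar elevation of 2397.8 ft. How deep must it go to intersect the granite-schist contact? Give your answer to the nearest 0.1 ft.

71.9 ft

Let the plane be z = a·x + b·y + c.
BH-2−BH-1: −565a + 73b = 77.4;  BH-3−BH-1: −557a − 253b = 61.3.
Solving gives a = −0.131026, b = 0.046171.
Then c = 2389.1 − a·1099 − b·873 = 2492.79.
At (1468, 552): z_contact = −192.35 + 25.49 + 2492.79 = 2325.93 ft.
Depth below ground = 2397.8 − 2325.93 = 71.9 ft.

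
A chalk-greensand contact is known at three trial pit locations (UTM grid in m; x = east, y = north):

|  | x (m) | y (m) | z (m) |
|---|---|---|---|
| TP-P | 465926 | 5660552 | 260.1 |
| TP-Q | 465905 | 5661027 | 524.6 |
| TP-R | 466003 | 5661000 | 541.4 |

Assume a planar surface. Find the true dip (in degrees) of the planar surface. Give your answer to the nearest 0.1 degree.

33.4°

Let the plane be z = a·x + b·y + c.
TP-Q−TP-P: −21a + 475b = 264.5;  TP-R−TP-P: 77a + 448b = 281.3.
Solving gives a = 0.32885, b = 0.57138.
Gradient magnitude |∇z| = √(a² + b²) = √(0.10814 + 0.32648) = 0.65926.
True dip = arctan(0.65926) = 33.4°, dipping toward SSW (azimuth ≈ 210°).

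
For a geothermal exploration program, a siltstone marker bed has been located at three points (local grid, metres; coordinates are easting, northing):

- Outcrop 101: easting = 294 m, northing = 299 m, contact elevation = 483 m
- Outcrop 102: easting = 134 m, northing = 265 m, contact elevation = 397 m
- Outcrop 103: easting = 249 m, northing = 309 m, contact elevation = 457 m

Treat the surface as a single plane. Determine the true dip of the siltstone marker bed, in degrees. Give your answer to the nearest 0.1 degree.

Let the plane be z = a·easting + b·northing + c.
Outcrop 102−Outcrop 101: −160a − 34b = −86;  Outcrop 103−Outcrop 101: −45a + 10b = −26.
Solving gives a = 0.55719, b = −0.09265.
Gradient magnitude |∇z| = √(a² + b²) = √(0.31046 + 0.00858) = 0.56484.
True dip = arctan(0.56484) = 29.5°, dipping toward W (azimuth ≈ 279°).

29.5°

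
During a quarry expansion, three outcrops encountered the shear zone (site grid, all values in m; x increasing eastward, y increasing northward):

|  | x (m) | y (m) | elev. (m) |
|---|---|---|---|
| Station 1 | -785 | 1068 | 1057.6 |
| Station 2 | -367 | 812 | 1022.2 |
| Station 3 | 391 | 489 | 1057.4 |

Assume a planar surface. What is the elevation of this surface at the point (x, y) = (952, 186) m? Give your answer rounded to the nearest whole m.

1038 m

Two edge vectors: Station 1→Station 2 = (418, -256, -35.4), Station 1→Station 3 = (1176, -579, -0.2).
Normal n = (Station 1→Station 2) × (Station 1→Station 3) = (-20445.4, -41546.8, 59034).
So ∂z/∂x = −n_x/n_z = 0.34633 and ∂z/∂y = −n_y/n_z = 0.70378.
Intercept c from Station 1: 1057.6 + 271.87 − 751.63 = 577.84.
At (952, 186): z = 329.7 + 130.9 + 577.84 = 1038.4 m.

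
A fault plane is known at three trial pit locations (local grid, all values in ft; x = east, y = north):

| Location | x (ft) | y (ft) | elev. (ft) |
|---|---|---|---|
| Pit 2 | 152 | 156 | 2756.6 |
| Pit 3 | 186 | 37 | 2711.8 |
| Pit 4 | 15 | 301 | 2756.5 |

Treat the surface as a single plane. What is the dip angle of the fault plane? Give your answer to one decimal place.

Two edge vectors: Pit 2→Pit 3 = (34, -119, -44.8), Pit 2→Pit 4 = (-137, 145, -0.1).
Normal n = (Pit 2→Pit 3) × (Pit 2→Pit 4) = (6507.9, 6141, -11373).
So ∂z/∂x = −n_x/n_z = 0.57222 and ∂z/∂y = −n_y/n_z = 0.53996.
Gradient magnitude |∇z| = √(a² + b²) = √(0.32744 + 0.29156) = 0.78677.
True dip = arctan(0.78677) = 38.2°, dipping toward SW (azimuth ≈ 227°).

38.2°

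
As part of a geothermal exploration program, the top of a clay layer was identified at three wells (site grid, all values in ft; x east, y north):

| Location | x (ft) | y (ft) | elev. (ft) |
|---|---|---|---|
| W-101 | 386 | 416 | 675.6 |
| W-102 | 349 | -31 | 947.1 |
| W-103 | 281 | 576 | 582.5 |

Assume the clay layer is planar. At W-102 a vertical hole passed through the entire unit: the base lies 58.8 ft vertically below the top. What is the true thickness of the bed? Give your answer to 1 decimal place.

Let the plane be z = a·x + b·y + c.
W-102−W-101: −37a − 447b = 271.5;  W-103−W-101: −105a + 160b = −93.1.
Solving gives a = −0.03452, b = −0.60453.
|∇z| = √(a²+b²) = 0.60551, so dip δ = arctan(0.60551) = 31.20°.
True thickness = vertical thickness × cos δ = 58.8 × cos 31.20° = 50.3 ft.

50.3 ft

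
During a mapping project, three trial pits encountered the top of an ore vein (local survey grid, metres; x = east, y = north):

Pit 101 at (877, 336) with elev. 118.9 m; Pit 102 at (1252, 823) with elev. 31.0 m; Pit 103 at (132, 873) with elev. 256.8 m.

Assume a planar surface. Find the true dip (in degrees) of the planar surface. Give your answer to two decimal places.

Let the plane be z = a·x + b·y + c.
Pit 102−Pit 101: 375a + 487b = −87.9;  Pit 103−Pit 101: −745a + 537b = 137.9.
Solving gives a = −0.20270, b = −0.02441.
Gradient magnitude |∇z| = √(a² + b²) = √(0.04109 + 0.00060) = 0.20416.
True dip = arctan(0.20416) = 11.54°, dipping toward E (azimuth ≈ 083°).

11.54°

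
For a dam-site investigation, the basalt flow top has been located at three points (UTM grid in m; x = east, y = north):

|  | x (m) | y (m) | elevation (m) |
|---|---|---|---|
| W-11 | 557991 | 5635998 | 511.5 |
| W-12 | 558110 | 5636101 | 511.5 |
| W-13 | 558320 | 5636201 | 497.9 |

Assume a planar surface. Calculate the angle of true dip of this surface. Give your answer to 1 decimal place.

12.4°

Let the plane be z = a·x + b·y + c.
W-12−W-11: 119a + 103b = 0;  W-13−W-11: 329a + 203b = −13.6.
Solving gives a = −0.14397, b = 0.16633.
Gradient magnitude |∇z| = √(a² + b²) = √(0.02073 + 0.02767) = 0.21998.
True dip = arctan(0.21998) = 12.4°, dipping toward SE (azimuth ≈ 139°).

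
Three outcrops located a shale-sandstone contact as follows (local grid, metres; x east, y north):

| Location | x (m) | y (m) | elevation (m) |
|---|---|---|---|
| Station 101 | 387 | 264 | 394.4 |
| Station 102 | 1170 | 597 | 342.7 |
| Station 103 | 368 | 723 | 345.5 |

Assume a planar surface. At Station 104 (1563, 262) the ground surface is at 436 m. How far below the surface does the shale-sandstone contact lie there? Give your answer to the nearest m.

65 m

Let the plane be z = a·x + b·y + c.
Station 102−Station 101: 783a + 333b = −51.7;  Station 103−Station 101: −19a + 459b = −48.9.
Solving gives a = −0.02036, b = −0.10738.
Then c = 394.4 − a·387 − b·264 = 430.63.
At (1563, 262): z_contact = −31.8 − 28.1 + 430.63 = 370.7 m.
Depth below ground = 436 − 370.7 = 65 m.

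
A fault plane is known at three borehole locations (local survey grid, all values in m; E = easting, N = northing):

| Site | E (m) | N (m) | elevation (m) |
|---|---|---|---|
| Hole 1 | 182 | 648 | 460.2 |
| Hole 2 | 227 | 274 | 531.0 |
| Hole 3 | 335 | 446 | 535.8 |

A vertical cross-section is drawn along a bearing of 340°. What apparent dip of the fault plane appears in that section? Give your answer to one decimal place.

13.7°

Two edge vectors: Hole 1→Hole 2 = (45, -374, 70.8), Hole 1→Hole 3 = (153, -202, 75.6).
Normal n = (Hole 1→Hole 2) × (Hole 1→Hole 3) = (-13972.8, 7430.4, 48132).
So ∂z/∂E = −n_x/n_z = 0.29030 and ∂z/∂N = −n_y/n_z = −0.15438.
Unit vector along 340° is (sin 340°, cos 340°) = (-0.3420, 0.9397).
Slope in that direction = a·(-0.3420) + b·(0.9397) = −0.24435.
Apparent dip = arctan|0.24435| = 13.7° (true dip is 18.2°, so apparent ≤ true as expected).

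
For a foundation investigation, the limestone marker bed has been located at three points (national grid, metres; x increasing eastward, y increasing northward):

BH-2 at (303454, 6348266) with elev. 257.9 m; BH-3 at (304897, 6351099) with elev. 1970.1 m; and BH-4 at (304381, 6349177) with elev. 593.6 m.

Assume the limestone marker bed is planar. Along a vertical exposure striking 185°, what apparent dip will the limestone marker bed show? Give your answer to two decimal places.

38.56°

Let the plane be z = a·x + b·y + c.
BH-3−BH-2: 1443a + 2833b = 1712.2;  BH-4−BH-2: 927a + 911b = 335.7.
Solving gives a = −0.46414, b = 0.84079.
Unit vector along 185° is (sin 185°, cos 185°) = (-0.0872, -0.9962).
Slope in that direction = a·(-0.0872) + b·(-0.9962) = −0.79714.
Apparent dip = arctan|0.79714| = 38.56° (true dip is 43.8°, so apparent ≤ true as expected).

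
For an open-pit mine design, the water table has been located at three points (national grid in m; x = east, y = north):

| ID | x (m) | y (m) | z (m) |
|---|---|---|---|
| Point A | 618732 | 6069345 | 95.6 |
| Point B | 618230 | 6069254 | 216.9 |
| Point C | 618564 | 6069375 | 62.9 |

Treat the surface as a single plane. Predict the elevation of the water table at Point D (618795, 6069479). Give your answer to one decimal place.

Two edge vectors: Point A→Point B = (-502, -91, 121.3), Point A→Point C = (-168, 30, -32.7).
Normal n = (Point A→Point B) × (Point A→Point C) = (-663.3, -36793.8, -30348).
So ∂z/∂x = −n_x/n_z = −0.021856465 and ∂z/∂y = −n_y/n_z = −1.212396204.
Intercept c from Point A: 95.6 + 13523.29 + 7358450.84 = 7372069.73.
At (618795, 6069479): z = −13524.7 − 7358613.3 + 7372069.73 = -68.2 m.

-68.2 m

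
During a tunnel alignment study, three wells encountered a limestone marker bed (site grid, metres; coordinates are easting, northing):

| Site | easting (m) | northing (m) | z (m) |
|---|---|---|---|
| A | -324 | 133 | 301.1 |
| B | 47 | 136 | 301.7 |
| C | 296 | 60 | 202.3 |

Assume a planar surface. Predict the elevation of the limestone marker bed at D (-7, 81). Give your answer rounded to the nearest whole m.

Two edge vectors: A→B = (371, 3, 0.6), A→C = (620, -73, -98.8).
Normal n = (A→B) × (A→C) = (-252.6, 37026.8, -28943).
So ∂z/∂easting = −n_x/n_z = −0.00873 and ∂z/∂northing = −n_y/n_z = 1.27930.
Intercept c from A: 301.1 − 2.83 − 170.15 = 128.13.
At (-7, 81): z = 0.1 + 103.6 + 128.13 = 231.8 m.

232 m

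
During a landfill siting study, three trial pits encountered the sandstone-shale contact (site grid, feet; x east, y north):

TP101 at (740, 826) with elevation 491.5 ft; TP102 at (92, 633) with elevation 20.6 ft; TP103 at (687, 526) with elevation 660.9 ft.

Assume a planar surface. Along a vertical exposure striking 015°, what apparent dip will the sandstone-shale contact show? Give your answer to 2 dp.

Two edge vectors: TP101→TP102 = (-648, -193, -470.9), TP101→TP103 = (-53, -300, 169.4).
Normal n = (TP101→TP102) × (TP101→TP103) = (-173964.2, 134728.9, 184171).
So ∂z/∂x = −n_x/n_z = 0.94458 and ∂z/∂y = −n_y/n_z = −0.73154.
Unit vector along 015° is (sin 15°, cos 15°) = (0.2588, 0.9659).
Slope in that direction = a·(0.2588) + b·(0.9659) = −0.46214.
Apparent dip = arctan|0.46214| = 24.80° (true dip is 50.1°, so apparent ≤ true as expected).

24.80°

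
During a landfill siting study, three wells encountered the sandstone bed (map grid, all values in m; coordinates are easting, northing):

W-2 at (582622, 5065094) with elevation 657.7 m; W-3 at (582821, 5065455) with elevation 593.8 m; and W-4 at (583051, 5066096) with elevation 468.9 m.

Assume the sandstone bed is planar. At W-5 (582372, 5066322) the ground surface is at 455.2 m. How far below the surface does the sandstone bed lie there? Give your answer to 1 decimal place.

Two edge vectors: W-2→W-3 = (199, 361, -63.9), W-2→W-4 = (429, 1002, -188.8).
Normal n = (W-2→W-3) × (W-2→W-4) = (-4129, 10158.1, 44529).
So ∂z/∂easting = −n_x/n_z = 0.092726089 and ∂z/∂northing = −n_y/n_z = −0.228123246.
Intercept c from W-2: 657.7 − 54024.26 + 1155465.68 = 1102099.12.
At (582372, 5066322): z_contact = 54001.08 − 1155745.82 + 1102099.12 = 354.38 m.
Depth below ground = 455.2 − 354.38 = 100.8 m.

100.8 m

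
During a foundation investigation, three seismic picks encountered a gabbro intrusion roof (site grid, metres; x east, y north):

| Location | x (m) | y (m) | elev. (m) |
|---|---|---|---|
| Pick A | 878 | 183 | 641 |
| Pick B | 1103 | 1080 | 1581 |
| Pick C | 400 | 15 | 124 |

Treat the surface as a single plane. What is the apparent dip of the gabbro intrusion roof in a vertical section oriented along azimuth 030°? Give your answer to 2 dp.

48.46°

Two edge vectors: Pick A→Pick B = (225, 897, 940), Pick A→Pick C = (-478, -168, -517).
Normal n = (Pick A→Pick B) × (Pick A→Pick C) = (-305829, -332995, 390966).
So ∂z/∂x = −n_x/n_z = 0.78224 and ∂z/∂y = −n_y/n_z = 0.85172.
Unit vector along 030° is (sin 30°, cos 30°) = (0.5000, 0.8660).
Slope in that direction = a·(0.5000) + b·(0.8660) = 1.12873.
Apparent dip = arctan|1.12873| = 48.46° (true dip is 49.1°, so apparent ≤ true as expected).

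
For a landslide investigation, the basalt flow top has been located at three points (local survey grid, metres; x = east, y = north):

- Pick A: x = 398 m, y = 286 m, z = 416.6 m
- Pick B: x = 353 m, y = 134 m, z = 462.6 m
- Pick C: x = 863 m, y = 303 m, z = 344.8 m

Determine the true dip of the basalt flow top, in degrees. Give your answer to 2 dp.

Let the plane be z = a·x + b·y + c.
Pick B−Pick A: −45a − 152b = 46;  Pick C−Pick A: 465a + 17b = −71.8.
Solving gives a = −0.14491, b = −0.25973.
Gradient magnitude |∇z| = √(a² + b²) = √(0.02100 + 0.06746) = 0.29742.
True dip = arctan(0.29742) = 16.56°, dipping toward NNE (azimuth ≈ 029°).

16.56°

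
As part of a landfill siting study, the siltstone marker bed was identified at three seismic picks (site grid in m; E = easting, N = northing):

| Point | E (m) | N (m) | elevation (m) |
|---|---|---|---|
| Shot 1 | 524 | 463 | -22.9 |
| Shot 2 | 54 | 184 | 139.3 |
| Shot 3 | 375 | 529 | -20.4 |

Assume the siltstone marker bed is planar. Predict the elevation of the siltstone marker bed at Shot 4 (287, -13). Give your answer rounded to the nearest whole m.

165 m

Two edge vectors: Shot 1→Shot 2 = (-470, -279, 162.2), Shot 1→Shot 3 = (-149, 66, 2.5).
Normal n = (Shot 1→Shot 2) × (Shot 1→Shot 3) = (-11402.7, -22992.8, -72591).
So ∂z/∂E = −n_x/n_z = −0.15708 and ∂z/∂N = −n_y/n_z = −0.31674.
Intercept c from Shot 1: -22.9 + 82.31 + 146.65 = 206.06.
At (287, -13): z = −45.1 + 4.1 + 206.06 = 165.1 m.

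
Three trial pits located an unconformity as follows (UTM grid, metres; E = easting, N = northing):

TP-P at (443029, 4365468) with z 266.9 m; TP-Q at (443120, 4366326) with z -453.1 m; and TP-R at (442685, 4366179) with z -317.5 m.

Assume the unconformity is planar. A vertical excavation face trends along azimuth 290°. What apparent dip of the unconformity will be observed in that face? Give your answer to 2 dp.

Two edge vectors: TP-P→TP-Q = (91, 858, -720), TP-P→TP-R = (-344, 711, -584.4).
Normal n = (TP-P→TP-Q) × (TP-P→TP-R) = (10504.8, 300860.4, 359853).
So ∂z/∂E = −n_x/n_z = −0.02919 and ∂z/∂N = −n_y/n_z = −0.83606.
Unit vector along 290° is (sin 290°, cos 290°) = (-0.9397, 0.3420).
Slope in that direction = a·(-0.9397) + b·(0.3420) = −0.25852.
Apparent dip = arctan|0.25852| = 14.49° (true dip is 39.9°, so apparent ≤ true as expected).

14.49°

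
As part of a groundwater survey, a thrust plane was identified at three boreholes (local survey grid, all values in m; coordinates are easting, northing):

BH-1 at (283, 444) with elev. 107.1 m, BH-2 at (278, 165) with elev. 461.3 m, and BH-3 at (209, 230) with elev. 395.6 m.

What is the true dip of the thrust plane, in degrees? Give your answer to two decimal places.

Two edge vectors: BH-1→BH-2 = (-5, -279, 354.2), BH-1→BH-3 = (-74, -214, 288.5).
Normal n = (BH-1→BH-2) × (BH-1→BH-3) = (-4692.7, -24768.3, -19576).
So ∂z/∂easting = −n_x/n_z = −0.23972 and ∂z/∂northing = −n_y/n_z = −1.26524.
Gradient magnitude |∇z| = √(a² + b²) = √(0.05746 + 1.60083) = 1.28775.
True dip = arctan(1.28775) = 52.17°, dipping toward N (azimuth ≈ 011°).

52.17°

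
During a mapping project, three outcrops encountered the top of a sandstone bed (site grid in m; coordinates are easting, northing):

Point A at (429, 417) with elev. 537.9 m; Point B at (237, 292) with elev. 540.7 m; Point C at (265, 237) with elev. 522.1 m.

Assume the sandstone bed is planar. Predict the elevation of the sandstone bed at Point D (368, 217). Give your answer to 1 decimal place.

Let the plane be z = a·easting + b·northing + c.
Point B−Point A: −192a − 125b = 2.8;  Point C−Point A: −164a − 180b = −15.8.
Solving gives a = −0.17632, b = 0.24842.
Then c = 537.9 − a·429 − b·417 = 509.95.
At (368, 217): z = −64.9 + 53.9 + 509.95 = 499.0 m.

499.0 m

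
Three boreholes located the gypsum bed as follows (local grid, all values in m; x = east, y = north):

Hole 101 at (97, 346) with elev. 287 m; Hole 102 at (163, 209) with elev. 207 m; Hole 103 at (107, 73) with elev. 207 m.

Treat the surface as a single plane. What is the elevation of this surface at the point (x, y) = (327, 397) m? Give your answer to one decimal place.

150.4 m

Two edge vectors: Hole 101→Hole 102 = (66, -137, -80), Hole 101→Hole 103 = (10, -273, -80).
Normal n = (Hole 101→Hole 102) × (Hole 101→Hole 103) = (-10880, 4480, -16648).
So ∂z/∂x = −n_x/n_z = −0.65353 and ∂z/∂y = −n_y/n_z = 0.26910.
Intercept c from Hole 101: 287 + 63.39 − 93.11 = 257.28.
At (327, 397): z = −213.7 + 106.8 + 257.28 = 150.4 m.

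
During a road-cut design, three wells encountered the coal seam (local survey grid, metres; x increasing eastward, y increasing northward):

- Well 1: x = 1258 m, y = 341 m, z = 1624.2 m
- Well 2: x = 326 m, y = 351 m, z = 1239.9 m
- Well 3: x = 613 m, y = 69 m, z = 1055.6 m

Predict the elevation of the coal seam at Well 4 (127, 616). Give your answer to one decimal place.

1443.1 m

Let the plane be z = a·x + b·y + c.
Well 2−Well 1: −932a + 10b = −384.3;  Well 3−Well 1: −645a − 272b = −568.6.
Solving gives a = 0.423981, b = 1.085045.
Then c = 1624.2 − a·1258 − b·341 = 720.83.
At (127, 616): z = 53.8 + 668.4 + 720.83 = 1443.1 m.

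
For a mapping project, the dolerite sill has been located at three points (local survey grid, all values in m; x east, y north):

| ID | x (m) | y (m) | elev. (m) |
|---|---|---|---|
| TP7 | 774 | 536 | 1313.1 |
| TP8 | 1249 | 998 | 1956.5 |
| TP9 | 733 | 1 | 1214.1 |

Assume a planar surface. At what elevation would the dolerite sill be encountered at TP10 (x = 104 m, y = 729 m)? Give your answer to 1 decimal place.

Two edge vectors: TP7→TP8 = (475, 462, 643.4), TP7→TP9 = (-41, -535, -99).
Normal n = (TP7→TP8) × (TP7→TP9) = (298481, 20645.6, -235183).
So ∂z/∂x = −n_x/n_z = 1.269144 and ∂z/∂y = −n_y/n_z = 0.087785.
Intercept c from TP7: 1313.1 − 982.32 − 47.05 = 283.73.
At (104, 729): z = 132.0 + 64.0 + 283.73 = 479.7 m.

479.7 m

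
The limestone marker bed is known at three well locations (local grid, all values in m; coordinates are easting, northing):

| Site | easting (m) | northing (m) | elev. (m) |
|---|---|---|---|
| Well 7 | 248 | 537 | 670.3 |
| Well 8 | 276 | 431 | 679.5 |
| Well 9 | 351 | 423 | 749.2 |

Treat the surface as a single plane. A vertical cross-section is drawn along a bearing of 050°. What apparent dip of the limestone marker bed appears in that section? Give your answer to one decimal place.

39.7°

Let the plane be z = a·easting + b·northing + c.
Well 8−Well 7: 28a − 106b = 9.2;  Well 9−Well 7: 103a − 114b = 78.9.
Solving gives a = 0.94675, b = 0.16329.
Unit vector along 050° is (sin 50°, cos 50°) = (0.7660, 0.6428).
Slope in that direction = a·(0.7660) + b·(0.6428) = 0.83022.
Apparent dip = arctan|0.83022| = 39.7° (true dip is 43.9°, so apparent ≤ true as expected).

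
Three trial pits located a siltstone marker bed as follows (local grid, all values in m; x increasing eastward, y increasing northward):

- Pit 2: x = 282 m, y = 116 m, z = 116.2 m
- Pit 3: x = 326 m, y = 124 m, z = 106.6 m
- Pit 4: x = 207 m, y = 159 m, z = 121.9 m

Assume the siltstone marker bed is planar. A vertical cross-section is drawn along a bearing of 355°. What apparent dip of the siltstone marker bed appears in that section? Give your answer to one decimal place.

9.7°

Two edge vectors: Pit 2→Pit 3 = (44, 8, -9.6), Pit 2→Pit 4 = (-75, 43, 5.7).
Normal n = (Pit 2→Pit 3) × (Pit 2→Pit 4) = (458.4, 469.2, 2492).
So ∂z/∂x = −n_x/n_z = −0.18395 and ∂z/∂y = −n_y/n_z = −0.18828.
Unit vector along 355° is (sin 355°, cos 355°) = (-0.0872, 0.9962).
Slope in that direction = a·(-0.0872) + b·(0.9962) = −0.17153.
Apparent dip = arctan|0.17153| = 9.7° (true dip is 14.7°, so apparent ≤ true as expected).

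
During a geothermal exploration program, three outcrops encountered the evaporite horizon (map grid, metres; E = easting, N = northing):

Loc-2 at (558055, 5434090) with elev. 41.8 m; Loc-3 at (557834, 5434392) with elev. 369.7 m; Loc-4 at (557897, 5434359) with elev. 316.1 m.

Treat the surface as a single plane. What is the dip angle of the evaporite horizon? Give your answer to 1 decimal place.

41.3°

Let the plane be z = a·E + b·N + c.
Loc-3−Loc-2: −221a + 302b = 327.9;  Loc-4−Loc-2: −158a + 269b = 274.3.
Solving gives a = −0.45739, b = 0.75105.
Gradient magnitude |∇z| = √(a² + b²) = √(0.20920 + 0.56408) = 0.87936.
True dip = arctan(0.87936) = 41.3°, dipping toward SSE (azimuth ≈ 149°).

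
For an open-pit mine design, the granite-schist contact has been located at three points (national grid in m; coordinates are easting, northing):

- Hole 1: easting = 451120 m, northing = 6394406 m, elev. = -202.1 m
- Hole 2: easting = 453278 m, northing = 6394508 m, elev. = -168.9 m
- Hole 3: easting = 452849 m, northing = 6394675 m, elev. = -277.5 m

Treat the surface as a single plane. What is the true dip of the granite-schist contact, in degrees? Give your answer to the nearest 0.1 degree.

Two edge vectors: Hole 1→Hole 2 = (2158, 102, 33.2), Hole 1→Hole 3 = (1729, 269, -75.4).
Normal n = (Hole 1→Hole 2) × (Hole 1→Hole 3) = (-16621.6, 220116, 404144).
So ∂z/∂easting = −n_x/n_z = 0.04113 and ∂z/∂northing = −n_y/n_z = −0.54465.
Gradient magnitude |∇z| = √(a² + b²) = √(0.00169 + 0.29664) = 0.54620.
True dip = arctan(0.54620) = 28.6°, dipping toward N (azimuth ≈ 356°).

28.6°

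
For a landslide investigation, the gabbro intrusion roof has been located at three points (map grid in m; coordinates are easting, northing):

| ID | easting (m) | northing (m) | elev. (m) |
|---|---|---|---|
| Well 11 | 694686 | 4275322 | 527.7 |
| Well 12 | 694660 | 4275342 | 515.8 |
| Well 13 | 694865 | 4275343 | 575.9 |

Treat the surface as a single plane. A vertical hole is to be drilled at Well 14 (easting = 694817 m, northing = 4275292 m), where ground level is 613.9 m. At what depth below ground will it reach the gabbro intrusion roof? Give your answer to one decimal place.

Two edge vectors: Well 11→Well 12 = (-26, 20, -11.9), Well 11→Well 13 = (179, 21, 48.2).
Normal n = (Well 11→Well 12) × (Well 11→Well 13) = (1213.9, -876.9, -4126).
So ∂z/∂easting = −n_x/n_z = 0.294207465 and ∂z/∂northing = −n_y/n_z = −0.212530296.
Intercept c from Well 11: 527.7 − 204381.81 + 908635.45 = 704781.34.
At (694817, 4275292): z_contact = 204420.35 − 908629.07 + 704781.34 = 572.62 m.
Depth below ground = 613.9 − 572.62 = 41.3 m.

41.3 m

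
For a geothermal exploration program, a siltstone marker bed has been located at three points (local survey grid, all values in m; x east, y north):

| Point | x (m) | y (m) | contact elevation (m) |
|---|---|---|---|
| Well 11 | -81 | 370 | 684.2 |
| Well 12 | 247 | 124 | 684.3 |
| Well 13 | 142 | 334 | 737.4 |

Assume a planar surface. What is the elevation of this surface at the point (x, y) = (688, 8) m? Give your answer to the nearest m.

Let the plane be z = a·x + b·y + c.
Well 12−Well 11: 328a − 246b = 0.1;  Well 13−Well 11: 223a − 36b = 53.2.
Solving gives a = 0.30392, b = 0.40482.
Then c = 684.2 − a·-81 − b·370 = 559.04.
At (688, 8): z = 209.1 + 3.2 + 559.04 = 771.4 m.

771 m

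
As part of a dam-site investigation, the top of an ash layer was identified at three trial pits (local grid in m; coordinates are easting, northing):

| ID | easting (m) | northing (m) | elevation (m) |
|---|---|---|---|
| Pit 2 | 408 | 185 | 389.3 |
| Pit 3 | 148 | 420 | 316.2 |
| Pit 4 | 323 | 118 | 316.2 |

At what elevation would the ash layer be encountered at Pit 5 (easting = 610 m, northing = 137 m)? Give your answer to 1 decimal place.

492.1 m

Let the plane be z = a·easting + b·northing + c.
Pit 3−Pit 2: −260a + 235b = −73.1;  Pit 4−Pit 2: −85a − 67b = −73.1.
Solving gives a = 0.59035, b = 0.34209.
Then c = 389.3 − a·408 − b·185 = 85.15.
At (610, 137): z = 360.1 + 46.9 + 85.15 = 492.1 m.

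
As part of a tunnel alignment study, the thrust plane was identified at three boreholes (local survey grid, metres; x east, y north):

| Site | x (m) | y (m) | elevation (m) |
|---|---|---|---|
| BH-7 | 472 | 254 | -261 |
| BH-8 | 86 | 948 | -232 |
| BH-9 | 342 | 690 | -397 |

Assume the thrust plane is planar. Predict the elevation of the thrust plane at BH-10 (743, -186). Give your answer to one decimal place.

-315.4 m

Let the plane be z = a·x + b·y + c.
BH-8−BH-7: −386a + 694b = 29;  BH-9−BH-7: −130a + 436b = −136.
Solving gives a = −1.37082, b = −0.72066.
Then c = -261 − a·472 − b·254 = 569.07.
At (743, -186): z = −1018.5 + 134.0 + 569.07 = -315.4 m.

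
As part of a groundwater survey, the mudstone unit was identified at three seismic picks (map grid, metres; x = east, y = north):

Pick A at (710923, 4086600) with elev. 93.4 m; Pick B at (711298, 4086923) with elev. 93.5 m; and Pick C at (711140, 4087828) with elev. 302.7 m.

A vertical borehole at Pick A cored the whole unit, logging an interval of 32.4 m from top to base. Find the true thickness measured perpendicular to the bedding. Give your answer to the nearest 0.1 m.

Two edge vectors: Pick A→Pick B = (375, 323, 0.1), Pick A→Pick C = (217, 1228, 209.3).
Normal n = (Pick A→Pick B) × (Pick A→Pick C) = (67481.1, -78465.8, 390409).
So ∂z/∂x = −n_x/n_z = −0.17285 and ∂z/∂y = −n_y/n_z = 0.20098.
|∇z| = √(a²+b²) = 0.26509, so dip δ = arctan(0.26509) = 14.85°.
True thickness = vertical thickness × cos δ = 32.4 × cos 14.85° = 31.3 m.

31.3 m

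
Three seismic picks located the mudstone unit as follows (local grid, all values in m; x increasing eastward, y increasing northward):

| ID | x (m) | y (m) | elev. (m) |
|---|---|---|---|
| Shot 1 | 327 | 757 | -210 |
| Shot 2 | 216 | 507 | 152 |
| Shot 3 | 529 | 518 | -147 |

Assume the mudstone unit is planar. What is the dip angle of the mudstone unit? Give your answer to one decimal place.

Two edge vectors: Shot 1→Shot 2 = (-111, -250, 362), Shot 1→Shot 3 = (202, -239, 63).
Normal n = (Shot 1→Shot 2) × (Shot 1→Shot 3) = (70768, 80117, 77029).
So ∂z/∂x = −n_x/n_z = −0.91872 and ∂z/∂y = −n_y/n_z = −1.04009.
Gradient magnitude |∇z| = √(a² + b²) = √(0.84404 + 1.08178) = 1.38774.
True dip = arctan(1.38774) = 54.2°, dipping toward NE (azimuth ≈ 041°).

54.2°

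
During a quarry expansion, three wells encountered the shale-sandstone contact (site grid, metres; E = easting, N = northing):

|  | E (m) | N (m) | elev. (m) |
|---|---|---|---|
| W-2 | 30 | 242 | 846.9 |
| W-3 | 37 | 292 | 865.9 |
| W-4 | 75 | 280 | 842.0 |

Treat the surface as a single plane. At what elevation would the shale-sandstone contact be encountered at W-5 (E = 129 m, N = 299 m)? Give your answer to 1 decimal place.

824.2 m

Two edge vectors: W-2→W-3 = (7, 50, 19), W-2→W-4 = (45, 38, -4.9).
Normal n = (W-2→W-3) × (W-2→W-4) = (-967, 889.3, -1984).
So ∂z/∂E = −n_x/n_z = −0.48740 and ∂z/∂N = −n_y/n_z = 0.44824.
Intercept c from W-2: 846.9 + 14.62 − 108.47 = 753.05.
At (129, 299): z = −62.9 + 134.0 + 753.05 = 824.2 m.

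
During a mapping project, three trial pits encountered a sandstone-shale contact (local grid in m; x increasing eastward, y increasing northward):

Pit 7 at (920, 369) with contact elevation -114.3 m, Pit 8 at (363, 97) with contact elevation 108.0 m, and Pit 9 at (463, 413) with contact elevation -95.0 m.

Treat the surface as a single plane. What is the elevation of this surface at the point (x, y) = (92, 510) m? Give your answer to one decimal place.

-116.7 m

Let the plane be z = a·x + b·y + c.
Pit 8−Pit 7: −557a − 272b = 222.3;  Pit 9−Pit 7: −457a + 44b = 19.3.
Solving gives a = −0.10101, b = −0.61044.
Then c = -114.3 − a·920 − b·369 = 203.88.
At (92, 510): z = −9.3 − 311.3 + 203.88 = -116.7 m.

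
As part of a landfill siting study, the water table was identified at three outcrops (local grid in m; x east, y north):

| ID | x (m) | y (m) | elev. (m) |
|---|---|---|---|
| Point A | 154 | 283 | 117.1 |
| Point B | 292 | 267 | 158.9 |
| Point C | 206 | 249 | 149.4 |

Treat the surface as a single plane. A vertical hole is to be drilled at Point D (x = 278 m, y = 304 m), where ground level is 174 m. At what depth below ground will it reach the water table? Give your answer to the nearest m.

Two edge vectors: Point A→Point B = (138, -16, 41.8), Point A→Point C = (52, -34, 32.3).
Normal n = (Point A→Point B) × (Point A→Point C) = (904.4, -2283.8, -3860).
So ∂z/∂x = −n_x/n_z = 0.23430 and ∂z/∂y = −n_y/n_z = −0.59166.
Intercept c from Point A: 117.1 − 36.08 + 167.44 = 248.46.
At (278, 304): z_contact = 65.1 − 179.9 + 248.46 = 133.7 m.
Depth below ground = 174 − 133.7 = 40 m.

40 m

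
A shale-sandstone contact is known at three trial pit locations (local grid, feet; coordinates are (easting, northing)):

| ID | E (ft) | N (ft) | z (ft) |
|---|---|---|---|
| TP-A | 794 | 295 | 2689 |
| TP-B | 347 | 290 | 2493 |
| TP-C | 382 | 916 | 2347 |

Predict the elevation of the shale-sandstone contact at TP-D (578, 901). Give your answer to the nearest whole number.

2437 ft

Let the plane be z = a·E + b·N + c.
TP-B−TP-A: −447a − 5b = −196;  TP-C−TP-A: −412a + 621b = −342.
Solving gives a = 0.44136, b = −0.25790.
Then c = 2689 − a·794 − b·295 = 2414.64.
At (578, 901): z = 255.1 − 232.4 + 2414.64 = 2437.4 ft.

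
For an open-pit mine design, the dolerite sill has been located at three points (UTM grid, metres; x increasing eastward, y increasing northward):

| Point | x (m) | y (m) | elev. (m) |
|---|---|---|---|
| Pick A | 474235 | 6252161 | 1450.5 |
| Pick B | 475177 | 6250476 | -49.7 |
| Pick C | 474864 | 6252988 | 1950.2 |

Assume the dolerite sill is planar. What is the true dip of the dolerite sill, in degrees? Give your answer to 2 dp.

Two edge vectors: Pick A→Pick B = (942, -1685, -1500.2), Pick A→Pick C = (629, 827, 499.7).
Normal n = (Pick A→Pick B) × (Pick A→Pick C) = (398670.9, -1414343.2, 1838899).
So ∂z/∂x = −n_x/n_z = −0.21680 and ∂z/∂y = −n_y/n_z = 0.76913.
Gradient magnitude |∇z| = √(a² + b²) = √(0.04700 + 0.59155) = 0.79910.
True dip = arctan(0.79910) = 38.63°, dipping toward SSE (azimuth ≈ 164°).

38.63°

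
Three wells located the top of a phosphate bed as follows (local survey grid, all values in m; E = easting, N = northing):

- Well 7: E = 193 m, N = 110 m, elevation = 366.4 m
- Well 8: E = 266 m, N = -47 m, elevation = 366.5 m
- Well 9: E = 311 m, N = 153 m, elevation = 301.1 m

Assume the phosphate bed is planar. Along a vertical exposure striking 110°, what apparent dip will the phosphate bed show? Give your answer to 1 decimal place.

20.3°

Let the plane be z = a·E + b·N + c.
Well 8−Well 7: 73a − 157b = 0.1;  Well 9−Well 7: 118a + 43b = −65.3.
Solving gives a = −0.47301, b = −0.22057.
Unit vector along 110° is (sin 110°, cos 110°) = (0.9397, -0.3420).
Slope in that direction = a·(0.9397) + b·(-0.3420) = −0.36905.
Apparent dip = arctan|0.36905| = 20.3° (true dip is 27.6°, so apparent ≤ true as expected).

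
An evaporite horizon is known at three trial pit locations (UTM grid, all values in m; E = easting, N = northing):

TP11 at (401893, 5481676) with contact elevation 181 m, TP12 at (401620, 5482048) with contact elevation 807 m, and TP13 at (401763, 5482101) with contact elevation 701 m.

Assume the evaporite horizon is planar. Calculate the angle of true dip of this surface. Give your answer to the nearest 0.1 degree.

54.4°

Two edge vectors: TP11→TP12 = (-273, 372, 626), TP11→TP13 = (-130, 425, 520).
Normal n = (TP11→TP12) × (TP11→TP13) = (-72610, 60580, -67665).
So ∂z/∂E = −n_x/n_z = −1.07308 and ∂z/∂N = −n_y/n_z = 0.89529.
Gradient magnitude |∇z| = √(a² + b²) = √(1.15150 + 0.80155) = 1.39752.
True dip = arctan(1.39752) = 54.4°, dipping toward SE (azimuth ≈ 130°).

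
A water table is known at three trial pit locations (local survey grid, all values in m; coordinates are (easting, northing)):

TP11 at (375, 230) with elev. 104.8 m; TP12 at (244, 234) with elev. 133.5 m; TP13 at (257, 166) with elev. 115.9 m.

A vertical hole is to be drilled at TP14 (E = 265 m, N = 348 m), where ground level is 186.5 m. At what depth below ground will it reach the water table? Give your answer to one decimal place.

32.6 m

Two edge vectors: TP11→TP12 = (-131, 4, 28.7), TP11→TP13 = (-118, -64, 11.1).
Normal n = (TP11→TP12) × (TP11→TP13) = (1881.2, -1932.5, 8856).
So ∂z/∂E = −n_x/n_z = −0.21242 and ∂z/∂N = −n_y/n_z = 0.21821.
Intercept c from TP11: 104.8 + 79.66 − 50.19 = 134.27.
At (265, 348): z_contact = −56.29 + 75.94 + 134.27 = 153.92 m.
Depth below ground = 186.5 − 153.92 = 32.6 m.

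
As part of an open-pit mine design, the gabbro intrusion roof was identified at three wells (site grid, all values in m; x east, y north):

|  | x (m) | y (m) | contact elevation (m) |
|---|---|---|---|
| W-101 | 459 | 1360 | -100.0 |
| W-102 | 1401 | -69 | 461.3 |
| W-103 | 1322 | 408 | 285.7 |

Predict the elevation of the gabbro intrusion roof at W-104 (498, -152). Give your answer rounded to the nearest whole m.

446 m

Let the plane be z = a·x + b·y + c.
W-102−W-101: 942a − 1429b = 561.3;  W-103−W-101: 863a − 952b = 385.7.
Solving gives a = 0.04996, b = −0.35986.
Then c = -100 − a·459 − b·1360 = 366.48.
At (498, -152): z = 24.9 + 54.7 + 366.48 = 446.1 m.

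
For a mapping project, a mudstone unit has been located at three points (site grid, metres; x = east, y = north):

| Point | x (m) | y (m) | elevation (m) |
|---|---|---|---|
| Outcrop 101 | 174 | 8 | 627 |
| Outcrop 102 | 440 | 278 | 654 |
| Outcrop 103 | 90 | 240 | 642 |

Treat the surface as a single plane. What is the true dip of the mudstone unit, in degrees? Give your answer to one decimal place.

Let the plane be z = a·x + b·y + c.
Outcrop 102−Outcrop 101: 266a + 270b = 27;  Outcrop 103−Outcrop 101: −84a + 232b = 15.
Solving gives a = 0.02623, b = 0.07415.
Gradient magnitude |∇z| = √(a² + b²) = √(0.00069 + 0.00550) = 0.07866.
True dip = arctan(0.07866) = 4.5°, dipping toward SSW (azimuth ≈ 199°).

4.5°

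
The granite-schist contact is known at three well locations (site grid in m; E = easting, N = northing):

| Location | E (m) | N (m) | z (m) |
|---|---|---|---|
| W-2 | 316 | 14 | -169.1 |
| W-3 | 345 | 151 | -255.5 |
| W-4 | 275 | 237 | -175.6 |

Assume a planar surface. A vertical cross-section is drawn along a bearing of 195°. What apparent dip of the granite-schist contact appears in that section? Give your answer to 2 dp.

Let the plane be z = a·E + b·N + c.
W-3−W-2: 29a + 137b = −86.4;  W-4−W-2: −41a + 223b = −6.5.
Solving gives a = −1.52075, b = −0.30875.
Unit vector along 195° is (sin 195°, cos 195°) = (-0.2588, -0.9659).
Slope in that direction = a·(-0.2588) + b·(-0.9659) = 0.69182.
Apparent dip = arctan|0.69182| = 34.68° (true dip is 57.2°, so apparent ≤ true as expected).

34.68°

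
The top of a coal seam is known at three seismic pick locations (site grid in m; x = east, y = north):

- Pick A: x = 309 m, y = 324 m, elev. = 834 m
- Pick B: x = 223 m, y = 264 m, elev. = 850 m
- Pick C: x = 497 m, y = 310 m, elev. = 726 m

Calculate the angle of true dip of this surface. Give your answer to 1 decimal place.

Let the plane be z = a·x + b·y + c.
Pick B−Pick A: −86a − 60b = 16;  Pick C−Pick A: 188a − 14b = −108.
Solving gives a = −0.53701, b = 0.50304.
Gradient magnitude |∇z| = √(a² + b²) = √(0.28838 + 0.25305) = 0.73582.
True dip = arctan(0.73582) = 36.3°, dipping toward SE (azimuth ≈ 133°).

36.3°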